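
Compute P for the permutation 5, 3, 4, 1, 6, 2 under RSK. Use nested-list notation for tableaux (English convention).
P = [[1, 2, 6], [3, 4], [5]]

Insert 5: appended to row 1. P = [[5]].
Insert 3: 3 bumps 5 from row 1; 5 starts row 2. P = [[3], [5]].
Insert 4: appended to row 1. P = [[3, 4], [5]].
Insert 1: 1 bumps 3 from row 1; 3 bumps 5 from row 2; 5 starts row 3. P = [[1, 4], [3], [5]].
Insert 6: appended to row 1. P = [[1, 4, 6], [3], [5]].
Insert 2: 2 bumps 4 from row 1; 4 appends to row 2. P = [[1, 2, 6], [3, 4], [5]].

So P = [[1, 2, 6], [3, 4], [5]].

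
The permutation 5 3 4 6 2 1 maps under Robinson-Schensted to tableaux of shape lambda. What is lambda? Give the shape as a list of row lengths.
[3, 1, 1, 1]

Row-insert each entry into an empty tableau.

After inserting 5: P = [[5]].
After inserting 3: P = [[3], [5]].
After inserting 4: P = [[3, 4], [5]].
After inserting 6: P = [[3, 4, 6], [5]].
After inserting 2: P = [[2, 4, 6], [3], [5]].
After inserting 1: P = [[1, 4, 6], [2], [3], [5]].

The final insertion tableau P = [[1, 4, 6], [2], [3], [5]] has shape [3, 1, 1, 1].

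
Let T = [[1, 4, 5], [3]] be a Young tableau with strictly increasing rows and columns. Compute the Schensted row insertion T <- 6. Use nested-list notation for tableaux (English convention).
[[1, 4, 5, 6], [3]]

6 is larger than every entry of row 1, so it is appended to row 1. The new tableau is [[1, 4, 5, 6], [3]].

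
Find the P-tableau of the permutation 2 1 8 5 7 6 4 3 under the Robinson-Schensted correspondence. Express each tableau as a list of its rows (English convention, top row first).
Insert 2: appended to row 1. P = [[2]].
Insert 1: 1 bumps 2 from row 1; 2 starts row 2. P = [[1], [2]].
Insert 8: appended to row 1. P = [[1, 8], [2]].
Insert 5: 5 bumps 8 from row 1; 8 appends to row 2. P = [[1, 5], [2, 8]].
Insert 7: appended to row 1. P = [[1, 5, 7], [2, 8]].
Insert 6: 6 bumps 7 from row 1; 7 bumps 8 from row 2; 8 starts row 3. P = [[1, 5, 6], [2, 7], [8]].
Insert 4: 4 bumps 5 from row 1; 5 bumps 7 from row 2; 7 bumps 8 from row 3; 8 starts row 4. P = [[1, 4, 6], [2, 5], [7], [8]].
Insert 3: 3 bumps 4 from row 1; 4 bumps 5 from row 2; 5 bumps 7 from row 3; 7 bumps 8 from row 4; 8 starts row 5. P = [[1, 3, 6], [2, 4], [5], [7], [8]].

So P = [[1, 3, 6], [2, 4], [5], [7], [8]].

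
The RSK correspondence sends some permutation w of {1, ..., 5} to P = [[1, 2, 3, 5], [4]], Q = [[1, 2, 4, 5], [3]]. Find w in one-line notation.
1 4 2 3 5

Reverse RSK: for i = n, n-1, ..., 1, locate i in Q, remove the corresponding corner cell from P, and reverse-bump its entry up through P; the value ejected from row 1 is w(i).

So w = 1 4 2 3 5.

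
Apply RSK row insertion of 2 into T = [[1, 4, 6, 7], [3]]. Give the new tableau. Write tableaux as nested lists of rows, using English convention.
In row 1, 2 replaces 4 (the leftmost entry greater than 2); 4 is bumped to row 2. 4 is appended to row 2. The new tableau is [[1, 2, 6, 7], [3, 4]].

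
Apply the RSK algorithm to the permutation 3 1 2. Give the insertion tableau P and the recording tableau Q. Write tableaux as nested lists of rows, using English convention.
P = [[1, 2], [3]], Q = [[1, 3], [2]]

Insert each entry of the permutation into P by Schensted row insertion, recording in Q the position of each new cell.

Insert 3: appended to row 1. P = [[3]], Q = [[1]].
Insert 1: 1 bumps 3 from row 1; 3 starts row 2. P = [[1], [3]], Q = [[1], [2]].
Insert 2: appended to row 1. P = [[1, 2], [3]], Q = [[1, 3], [2]].

So P = [[1, 2], [3]], Q = [[1, 3], [2]].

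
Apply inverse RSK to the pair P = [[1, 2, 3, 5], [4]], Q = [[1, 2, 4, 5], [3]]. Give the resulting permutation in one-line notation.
Reverse the RSK construction: for i from n down to 1, find the cell of Q containing i, remove the entry at that cell from P, and reverse-bump it up through P; the value ejected from row 1 is w(i).

Step i=5: Q has 5 at row 1, column 4; remove that cell from P, ejecting 5. So w(5) = 5. P is now [[1, 2, 3], [4]].
Step i=4: Q has 4 at row 1, column 3; remove that cell from P, ejecting 3. So w(4) = 3. P is now [[1, 2], [4]].
Step i=3: Q has 3 at row 2, column 1; remove 4 from row 2 of P and reverse-bump: 4 enters row 1 and ejects 2. So w(3) = 2. P is now [[1, 4]].
Step i=2: Q has 2 at row 1, column 2; remove that cell from P, ejecting 4. So w(2) = 4. P is now [[1]].
Step i=1: Q has 1 at row 1, column 1; remove that cell from P, ejecting 1. So w(1) = 1. P is now [].

So w = 1 4 2 3 5.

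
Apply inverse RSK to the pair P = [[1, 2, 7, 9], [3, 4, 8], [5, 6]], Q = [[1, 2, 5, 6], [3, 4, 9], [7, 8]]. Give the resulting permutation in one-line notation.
Reverse the RSK construction: for i from n down to 1, find the cell of Q containing i, remove the entry at that cell from P, and reverse-bump it up through P; the value ejected from row 1 is w(i).

Step i=9: Q has 9 at row 2, column 3; remove 8 from row 2 of P and reverse-bump: 8 enters row 1 and ejects 7. So w(9) = 7. P is now [[1, 2, 8, 9], [3, 4], [5, 6]].
Step i=8: Q has 8 at row 3, column 2; remove 6 from row 3 of P and reverse-bump: 6 enters row 2 and ejects 4; 4 enters row 1 and ejects 2. So w(8) = 2. P is now [[1, 4, 8, 9], [3, 6], [5]].
Step i=7: Q has 7 at row 3, column 1; remove 5 from row 3 of P and reverse-bump: 5 enters row 2 and ejects 3; 3 enters row 1 and ejects 1. So w(7) = 1. P is now [[3, 4, 8, 9], [5, 6]].
Step i=6: Q has 6 at row 1, column 4; remove that cell from P, ejecting 9. So w(6) = 9. P is now [[3, 4, 8], [5, 6]].
Step i=5: Q has 5 at row 1, column 3; remove that cell from P, ejecting 8. So w(5) = 8. P is now [[3, 4], [5, 6]].
Step i=4: Q has 4 at row 2, column 2; remove 6 from row 2 of P and reverse-bump: 6 enters row 1 and ejects 4. So w(4) = 4. P is now [[3, 6], [5]].
Step i=3: Q has 3 at row 2, column 1; remove 5 from row 2 of P and reverse-bump: 5 enters row 1 and ejects 3. So w(3) = 3. P is now [[5, 6]].
Step i=2: Q has 2 at row 1, column 2; remove that cell from P, ejecting 6. So w(2) = 6. P is now [[5]].
Step i=1: Q has 1 at row 1, column 1; remove that cell from P, ejecting 5. So w(1) = 5. P is now [].

So w = 5 6 3 4 8 9 1 2 7.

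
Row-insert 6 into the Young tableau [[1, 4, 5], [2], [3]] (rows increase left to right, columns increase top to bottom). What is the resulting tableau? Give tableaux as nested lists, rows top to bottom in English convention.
[[1, 4, 5, 6], [2], [3]]

6 is larger than every entry of row 1, so it is appended to row 1. The new tableau is [[1, 4, 5, 6], [2], [3]].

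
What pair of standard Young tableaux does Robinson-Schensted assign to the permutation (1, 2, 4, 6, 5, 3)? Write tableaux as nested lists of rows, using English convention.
P = [[1, 2, 3, 5], [4], [6]], Q = [[1, 2, 3, 4], [5], [6]]

Insert each entry of the permutation into P by Schensted row insertion, recording in Q the position of each new cell.

Insert 1: appended to row 1. P = [[1]], Q = [[1]].
Insert 2: appended to row 1. P = [[1, 2]], Q = [[1, 2]].
Insert 4: appended to row 1. P = [[1, 2, 4]], Q = [[1, 2, 3]].
Insert 6: appended to row 1. P = [[1, 2, 4, 6]], Q = [[1, 2, 3, 4]].
Insert 5: 5 bumps 6 from row 1; 6 starts row 2. P = [[1, 2, 4, 5], [6]], Q = [[1, 2, 3, 4], [5]].
Insert 3: 3 bumps 4 from row 1; 4 bumps 6 from row 2; 6 starts row 3. P = [[1, 2, 3, 5], [4], [6]], Q = [[1, 2, 3, 4], [5], [6]].

So P = [[1, 2, 3, 5], [4], [6]], Q = [[1, 2, 3, 4], [5], [6]].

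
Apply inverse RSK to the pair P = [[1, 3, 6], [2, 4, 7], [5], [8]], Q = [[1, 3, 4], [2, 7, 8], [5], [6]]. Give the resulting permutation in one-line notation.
8 2 5 7 4 1 3 6

Reverse the RSK construction: for i from n down to 1, find the cell of Q containing i, remove the entry at that cell from P, and reverse-bump it up through P; the value ejected from row 1 is w(i).

Step i=8: Q has 8 at row 2, column 3; remove 7 from row 2 of P and reverse-bump: 7 enters row 1 and ejects 6. So w(8) = 6. P is now [[1, 3, 7], [2, 4], [5], [8]].
Step i=7: Q has 7 at row 2, column 2; remove 4 from row 2 of P and reverse-bump: 4 enters row 1 and ejects 3. So w(7) = 3. P is now [[1, 4, 7], [2], [5], [8]].
Step i=6: Q has 6 at row 4, column 1; remove 8 from row 4 of P and reverse-bump: 8 enters row 3 and ejects 5; 5 enters row 2 and ejects 2; 2 enters row 1 and ejects 1. So w(6) = 1. P is now [[2, 4, 7], [5], [8]].
Step i=5: Q has 5 at row 3, column 1; remove 8 from row 3 of P and reverse-bump: 8 enters row 2 and ejects 5; 5 enters row 1 and ejects 4. So w(5) = 4. P is now [[2, 5, 7], [8]].
Step i=4: Q has 4 at row 1, column 3; remove that cell from P, ejecting 7. So w(4) = 7. P is now [[2, 5], [8]].
Step i=3: Q has 3 at row 1, column 2; remove that cell from P, ejecting 5. So w(3) = 5. P is now [[2], [8]].
Step i=2: Q has 2 at row 2, column 1; remove 8 from row 2 of P and reverse-bump: 8 enters row 1 and ejects 2. So w(2) = 2. P is now [[8]].
Step i=1: Q has 1 at row 1, column 1; remove that cell from P, ejecting 8. So w(1) = 8. P is now [].

So w = 8 2 5 7 4 1 3 6.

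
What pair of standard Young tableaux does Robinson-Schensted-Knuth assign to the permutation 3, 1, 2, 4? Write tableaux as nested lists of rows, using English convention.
Insert each entry of the permutation into P by Schensted row insertion, recording in Q the position of each new cell.

Insert 3: appended to row 1. P = [[3]].
Insert 1: 1 bumps 3 from row 1; 3 starts row 2. P = [[1], [3]].
Insert 2: appended to row 1. P = [[1, 2], [3]].
Insert 4: appended to row 1. P = [[1, 2, 4], [3]].

So P = [[1, 2, 4], [3]], Q = [[1, 3, 4], [2]].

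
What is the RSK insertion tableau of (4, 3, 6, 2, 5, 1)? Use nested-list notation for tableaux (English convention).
P = [[1, 5], [2, 6], [3], [4]]

Insert 4: appended to row 1. P = [[4]].
Insert 3: 3 bumps 4 from row 1; 4 starts row 2. P = [[3], [4]].
Insert 6: appended to row 1. P = [[3, 6], [4]].
Insert 2: 2 bumps 3 from row 1; 3 bumps 4 from row 2; 4 starts row 3. P = [[2, 6], [3], [4]].
Insert 5: 5 bumps 6 from row 1; 6 appends to row 2. P = [[2, 5], [3, 6], [4]].
Insert 1: 1 bumps 2 from row 1; 2 bumps 3 from row 2; 3 bumps 4 from row 3; 4 starts row 4. P = [[1, 5], [2, 6], [3], [4]].

So P = [[1, 5], [2, 6], [3], [4]].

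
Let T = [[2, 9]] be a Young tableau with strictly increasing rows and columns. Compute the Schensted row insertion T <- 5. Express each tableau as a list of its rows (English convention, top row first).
[[2, 5], [9]]

In row 1, 5 replaces 9 (the leftmost entry greater than 5); 9 is bumped to row 2. 9 starts a new row 2. The new tableau is [[2, 5], [9]].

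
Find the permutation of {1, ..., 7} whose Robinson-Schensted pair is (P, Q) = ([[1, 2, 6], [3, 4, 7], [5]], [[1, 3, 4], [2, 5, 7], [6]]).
Reverse the RSK construction: for i from n down to 1, find the cell of Q containing i, remove the entry at that cell from P, and reverse-bump it up through P; the value ejected from row 1 is w(i).

Step i=7: Q has 7 at row 2, column 3; remove 7 from row 2 of P and reverse-bump: 7 enters row 1 and ejects 6. So w(7) = 6. P is now [[1, 2, 7], [3, 4], [5]].
Step i=6: Q has 6 at row 3, column 1; remove 5 from row 3 of P and reverse-bump: 5 enters row 2 and ejects 4; 4 enters row 1 and ejects 2. So w(6) = 2. P is now [[1, 4, 7], [3, 5]].
Step i=5: Q has 5 at row 2, column 2; remove 5 from row 2 of P and reverse-bump: 5 enters row 1 and ejects 4. So w(5) = 4. P is now [[1, 5, 7], [3]].
Step i=4: Q has 4 at row 1, column 3; remove that cell from P, ejecting 7. So w(4) = 7. P is now [[1, 5], [3]].
Step i=3: Q has 3 at row 1, column 2; remove that cell from P, ejecting 5. So w(3) = 5. P is now [[1], [3]].
Step i=2: Q has 2 at row 2, column 1; remove 3 from row 2 of P and reverse-bump: 3 enters row 1 and ejects 1. So w(2) = 1. P is now [[3]].
Step i=1: Q has 1 at row 1, column 1; remove that cell from P, ejecting 3. So w(1) = 3. P is now [].

So w = 3 1 5 7 4 2 6.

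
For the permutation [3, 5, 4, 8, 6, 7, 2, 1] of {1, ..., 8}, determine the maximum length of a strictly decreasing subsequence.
4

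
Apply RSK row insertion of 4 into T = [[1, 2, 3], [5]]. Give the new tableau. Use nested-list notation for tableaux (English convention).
4 is larger than every entry of row 1, so it is appended to row 1. The new tableau is [[1, 2, 3, 4], [5]].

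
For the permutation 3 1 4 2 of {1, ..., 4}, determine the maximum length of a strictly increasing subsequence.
2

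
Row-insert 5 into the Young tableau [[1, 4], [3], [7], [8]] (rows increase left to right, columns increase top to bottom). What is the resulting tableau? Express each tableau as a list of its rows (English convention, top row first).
[[1, 4, 5], [3], [7], [8]]

5 is larger than every entry of row 1, so it is appended to row 1. The new tableau is [[1, 4, 5], [3], [7], [8]].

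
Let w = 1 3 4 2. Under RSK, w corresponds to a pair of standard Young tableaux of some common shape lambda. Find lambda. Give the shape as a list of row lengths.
[3, 1]

Row-insert each entry into an empty tableau.

After inserting 1: P = [[1]].
After inserting 3: P = [[1, 3]].
After inserting 4: P = [[1, 3, 4]].
After inserting 2: P = [[1, 2, 4], [3]].

The final insertion tableau P = [[1, 2, 4], [3]] has shape [3, 1].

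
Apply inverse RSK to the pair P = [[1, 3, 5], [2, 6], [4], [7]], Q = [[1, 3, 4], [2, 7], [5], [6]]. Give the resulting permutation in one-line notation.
7 2 4 6 3 1 5

Reverse the RSK construction: for i from n down to 1, find the cell of Q containing i, remove the entry at that cell from P, and reverse-bump it up through P; the value ejected from row 1 is w(i).

Step i=7: Q has 7 at row 2, column 2; remove 6 from row 2 of P and reverse-bump: 6 enters row 1 and ejects 5. So w(7) = 5. P is now [[1, 3, 6], [2], [4], [7]].
Step i=6: Q has 6 at row 4, column 1; remove 7 from row 4 of P and reverse-bump: 7 enters row 3 and ejects 4; 4 enters row 2 and ejects 2; 2 enters row 1 and ejects 1. So w(6) = 1. P is now [[2, 3, 6], [4], [7]].
Step i=5: Q has 5 at row 3, column 1; remove 7 from row 3 of P and reverse-bump: 7 enters row 2 and ejects 4; 4 enters row 1 and ejects 3. So w(5) = 3. P is now [[2, 4, 6], [7]].
Step i=4: Q has 4 at row 1, column 3; remove that cell from P, ejecting 6. So w(4) = 6. P is now [[2, 4], [7]].
Step i=3: Q has 3 at row 1, column 2; remove that cell from P, ejecting 4. So w(3) = 4. P is now [[2], [7]].
Step i=2: Q has 2 at row 2, column 1; remove 7 from row 2 of P and reverse-bump: 7 enters row 1 and ejects 2. So w(2) = 2. P is now [[7]].
Step i=1: Q has 1 at row 1, column 1; remove that cell from P, ejecting 7. So w(1) = 7. P is now [].

So w = 7 2 4 6 3 1 5.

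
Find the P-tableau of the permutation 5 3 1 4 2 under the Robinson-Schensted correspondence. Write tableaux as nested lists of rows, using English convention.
P = [[1, 2], [3, 4], [5]]

After inserting 5: P = [[5]].
After inserting 3: P = [[3], [5]].
After inserting 1: P = [[1], [3], [5]].
After inserting 4: P = [[1, 4], [3], [5]].
After inserting 2: P = [[1, 2], [3, 4], [5]].

So P = [[1, 2], [3, 4], [5]].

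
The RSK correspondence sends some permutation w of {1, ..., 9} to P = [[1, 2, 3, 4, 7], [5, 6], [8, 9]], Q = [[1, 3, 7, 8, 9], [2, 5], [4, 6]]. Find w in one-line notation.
Reverse the RSK construction: for i from n down to 1, find the cell of Q containing i, remove the entry at that cell from P, and reverse-bump it up through P; the value ejected from row 1 is w(i).

Step i=9: Q has 9 at row 1, column 5; remove that cell from P, ejecting 7. So w(9) = 7. P is now [[1, 2, 3, 4], [5, 6], [8, 9]].
Step i=8: Q has 8 at row 1, column 4; remove that cell from P, ejecting 4. So w(8) = 4. P is now [[1, 2, 3], [5, 6], [8, 9]].
Step i=7: Q has 7 at row 1, column 3; remove that cell from P, ejecting 3. So w(7) = 3. P is now [[1, 2], [5, 6], [8, 9]].
Step i=6: Q has 6 at row 3, column 2; remove 9 from row 3 of P and reverse-bump: 9 enters row 2 and ejects 6; 6 enters row 1 and ejects 2. So w(6) = 2. P is now [[1, 6], [5, 9], [8]].
Step i=5: Q has 5 at row 2, column 2; remove 9 from row 2 of P and reverse-bump: 9 enters row 1 and ejects 6. So w(5) = 6. P is now [[1, 9], [5], [8]].
Step i=4: Q has 4 at row 3, column 1; remove 8 from row 3 of P and reverse-bump: 8 enters row 2 and ejects 5; 5 enters row 1 and ejects 1. So w(4) = 1. P is now [[5, 9], [8]].
Step i=3: Q has 3 at row 1, column 2; remove that cell from P, ejecting 9. So w(3) = 9. P is now [[5], [8]].
Step i=2: Q has 2 at row 2, column 1; remove 8 from row 2 of P and reverse-bump: 8 enters row 1 and ejects 5. So w(2) = 5. P is now [[8]].
Step i=1: Q has 1 at row 1, column 1; remove that cell from P, ejecting 8. So w(1) = 8. P is now [].

So w = 8 5 9 1 6 2 3 4 7.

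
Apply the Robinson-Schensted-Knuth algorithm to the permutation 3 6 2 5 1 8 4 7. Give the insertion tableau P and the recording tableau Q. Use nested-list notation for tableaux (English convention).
P = [[1, 4, 7], [2, 5, 8], [3, 6]], Q = [[1, 2, 6], [3, 4, 8], [5, 7]]

Insert each entry of the permutation into P by Schensted row insertion, recording in Q the position of each new cell.

Insert 3: appended to row 1. P = [[3]].
Insert 6: appended to row 1. P = [[3, 6]].
Insert 2: 2 bumps 3 from row 1; 3 starts row 2. P = [[2, 6], [3]].
Insert 5: 5 bumps 6 from row 1; 6 appends to row 2. P = [[2, 5], [3, 6]].
Insert 1: 1 bumps 2 from row 1; 2 bumps 3 from row 2; 3 starts row 3. P = [[1, 5], [2, 6], [3]].
Insert 8: appended to row 1. P = [[1, 5, 8], [2, 6], [3]].
Insert 4: 4 bumps 5 from row 1; 5 bumps 6 from row 2; 6 appends to row 3. P = [[1, 4, 8], [2, 5], [3, 6]].
Insert 7: 7 bumps 8 from row 1; 8 appends to row 2. P = [[1, 4, 7], [2, 5, 8], [3, 6]].

So P = [[1, 4, 7], [2, 5, 8], [3, 6]], Q = [[1, 2, 6], [3, 4, 8], [5, 7]].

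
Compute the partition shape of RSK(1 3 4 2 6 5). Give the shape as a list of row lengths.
RSK row insertion gives P = [[1, 2, 4, 5], [3, 6]], which has shape [4, 2].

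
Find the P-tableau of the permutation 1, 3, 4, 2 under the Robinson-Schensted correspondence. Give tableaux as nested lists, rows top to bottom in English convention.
After inserting 1: P = [[1]].
After inserting 3: P = [[1, 3]].
After inserting 4: P = [[1, 3, 4]].
After inserting 2: P = [[1, 2, 4], [3]].

So P = [[1, 2, 4], [3]].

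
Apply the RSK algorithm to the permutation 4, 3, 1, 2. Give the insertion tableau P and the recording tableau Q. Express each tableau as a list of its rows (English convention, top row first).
Insert each entry of the permutation into P by Schensted row insertion, recording in Q the position of each new cell.

After inserting 4: P = [[4]].
After inserting 3: P = [[3], [4]].
After inserting 1: P = [[1], [3], [4]].
After inserting 2: P = [[1, 2], [3], [4]].

So P = [[1, 2], [3], [4]], Q = [[1, 4], [2], [3]].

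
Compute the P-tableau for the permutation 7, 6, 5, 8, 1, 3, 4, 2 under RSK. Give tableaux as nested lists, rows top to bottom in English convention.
Insert 7: appended to row 1. P = [[7]].
Insert 6: 6 bumps 7 from row 1; 7 starts row 2. P = [[6], [7]].
Insert 5: 5 bumps 6 from row 1; 6 bumps 7 from row 2; 7 starts row 3. P = [[5], [6], [7]].
Insert 8: appended to row 1. P = [[5, 8], [6], [7]].
Insert 1: 1 bumps 5 from row 1; 5 bumps 6 from row 2; 6 bumps 7 from row 3; 7 starts row 4. P = [[1, 8], [5], [6], [7]].
Insert 3: 3 bumps 8 from row 1; 8 appends to row 2. P = [[1, 3], [5, 8], [6], [7]].
Insert 4: appended to row 1. P = [[1, 3, 4], [5, 8], [6], [7]].
Insert 2: 2 bumps 3 from row 1; 3 bumps 5 from row 2; 5 bumps 6 from row 3; 6 bumps 7 from row 4; 7 starts row 5. P = [[1, 2, 4], [3, 8], [5], [6], [7]].

So P = [[1, 2, 4], [3, 8], [5], [6], [7]].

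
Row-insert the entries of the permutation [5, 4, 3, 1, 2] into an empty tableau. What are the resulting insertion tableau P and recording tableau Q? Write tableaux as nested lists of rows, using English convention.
P = [[1, 2], [3], [4], [5]], Q = [[1, 5], [2], [3], [4]]

Insert each entry of the permutation into P by Schensted row insertion, recording in Q the position of each new cell.

After inserting 5: P = [[5]].
After inserting 4: P = [[4], [5]].
After inserting 3: P = [[3], [4], [5]].
After inserting 1: P = [[1], [3], [4], [5]].
After inserting 2: P = [[1, 2], [3], [4], [5]].

So P = [[1, 2], [3], [4], [5]], Q = [[1, 5], [2], [3], [4]].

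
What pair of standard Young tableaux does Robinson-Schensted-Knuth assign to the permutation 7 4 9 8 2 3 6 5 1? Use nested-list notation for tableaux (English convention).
Insert each entry of the permutation into P by Schensted row insertion, recording in Q the position of each new cell.

Insert 7: appended to row 1. P = [[7]], Q = [[1]].
Insert 4: 4 bumps 7 from row 1; 7 starts row 2. P = [[4], [7]], Q = [[1], [2]].
Insert 9: appended to row 1. P = [[4, 9], [7]], Q = [[1, 3], [2]].
Insert 8: 8 bumps 9 from row 1; 9 appends to row 2. P = [[4, 8], [7, 9]], Q = [[1, 3], [2, 4]].
Insert 2: 2 bumps 4 from row 1; 4 bumps 7 from row 2; 7 starts row 3. P = [[2, 8], [4, 9], [7]], Q = [[1, 3], [2, 4], [5]].
Insert 3: 3 bumps 8 from row 1; 8 bumps 9 from row 2; 9 appends to row 3. P = [[2, 3], [4, 8], [7, 9]], Q = [[1, 3], [2, 4], [5, 6]].
Insert 6: appended to row 1. P = [[2, 3, 6], [4, 8], [7, 9]], Q = [[1, 3, 7], [2, 4], [5, 6]].
Insert 5: 5 bumps 6 from row 1; 6 bumps 8 from row 2; 8 bumps 9 from row 3; 9 starts row 4. P = [[2, 3, 5], [4, 6], [7, 8], [9]], Q = [[1, 3, 7], [2, 4], [5, 6], [8]].
Insert 1: 1 bumps 2 from row 1; 2 bumps 4 from row 2; 4 bumps 7 from row 3; 7 bumps 9 from row 4; 9 starts row 5. P = [[1, 3, 5], [2, 6], [4, 8], [7], [9]], Q = [[1, 3, 7], [2, 4], [5, 6], [8], [9]].

So P = [[1, 3, 5], [2, 6], [4, 8], [7], [9]], Q = [[1, 3, 7], [2, 4], [5, 6], [8], [9]].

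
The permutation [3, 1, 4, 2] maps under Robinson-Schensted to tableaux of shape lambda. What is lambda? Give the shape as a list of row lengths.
[2, 2]

Row-insert each entry into an empty tableau.

After inserting 3: P = [[3]].
After inserting 1: P = [[1], [3]].
After inserting 4: P = [[1, 4], [3]].
After inserting 2: P = [[1, 2], [3, 4]].

The final insertion tableau P = [[1, 2], [3, 4]] has shape [2, 2].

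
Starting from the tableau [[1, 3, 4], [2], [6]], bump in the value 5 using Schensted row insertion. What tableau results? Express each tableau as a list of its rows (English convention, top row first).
5 is larger than every entry of row 1, so it is appended to row 1. The new tableau is [[1, 3, 4, 5], [2], [6]].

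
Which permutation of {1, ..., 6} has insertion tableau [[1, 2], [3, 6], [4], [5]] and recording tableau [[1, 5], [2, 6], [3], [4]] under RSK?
5 4 3 1 6 2

Reverse the RSK construction: for i from n down to 1, find the cell of Q containing i, remove the entry at that cell from P, and reverse-bump it up through P; the value ejected from row 1 is w(i).

Step i=6: Q has 6 at row 2, column 2; remove 6 from row 2 of P and reverse-bump: 6 enters row 1 and ejects 2. So w(6) = 2. P is now [[1, 6], [3], [4], [5]].
Step i=5: Q has 5 at row 1, column 2; remove that cell from P, ejecting 6. So w(5) = 6. P is now [[1], [3], [4], [5]].
Step i=4: Q has 4 at row 4, column 1; remove 5 from row 4 of P and reverse-bump: 5 enters row 3 and ejects 4; 4 enters row 2 and ejects 3; 3 enters row 1 and ejects 1. So w(4) = 1. P is now [[3], [4], [5]].
Step i=3: Q has 3 at row 3, column 1; remove 5 from row 3 of P and reverse-bump: 5 enters row 2 and ejects 4; 4 enters row 1 and ejects 3. So w(3) = 3. P is now [[4], [5]].
Step i=2: Q has 2 at row 2, column 1; remove 5 from row 2 of P and reverse-bump: 5 enters row 1 and ejects 4. So w(2) = 4. P is now [[5]].
Step i=1: Q has 1 at row 1, column 1; remove that cell from P, ejecting 5. So w(1) = 5. P is now [].

So w = 5 4 3 1 6 2.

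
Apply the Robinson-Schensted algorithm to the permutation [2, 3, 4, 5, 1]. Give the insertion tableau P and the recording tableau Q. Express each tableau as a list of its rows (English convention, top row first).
Insert each entry of the permutation into P by Schensted row insertion, recording in Q the position of each new cell.

Insert 2: appended to row 1. P = [[2]].
Insert 3: appended to row 1. P = [[2, 3]].
Insert 4: appended to row 1. P = [[2, 3, 4]].
Insert 5: appended to row 1. P = [[2, 3, 4, 5]].
Insert 1: 1 bumps 2 from row 1; 2 starts row 2. P = [[1, 3, 4, 5], [2]].

So P = [[1, 3, 4, 5], [2]], Q = [[1, 2, 3, 4], [5]].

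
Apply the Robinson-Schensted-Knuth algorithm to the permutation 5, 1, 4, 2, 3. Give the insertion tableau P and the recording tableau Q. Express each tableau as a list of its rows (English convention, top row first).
P = [[1, 2, 3], [4], [5]], Q = [[1, 3, 5], [2], [4]]

Insert each entry of the permutation into P by Schensted row insertion, recording in Q the position of each new cell.

Insert 5: appended to row 1. P = [[5]].
Insert 1: 1 bumps 5 from row 1; 5 starts row 2. P = [[1], [5]].
Insert 4: appended to row 1. P = [[1, 4], [5]].
Insert 2: 2 bumps 4 from row 1; 4 bumps 5 from row 2; 5 starts row 3. P = [[1, 2], [4], [5]].
Insert 3: appended to row 1. P = [[1, 2, 3], [4], [5]].

So P = [[1, 2, 3], [4], [5]], Q = [[1, 3, 5], [2], [4]].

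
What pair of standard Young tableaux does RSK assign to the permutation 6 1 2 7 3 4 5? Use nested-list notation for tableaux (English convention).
P = [[1, 2, 3, 4, 5], [6, 7]], Q = [[1, 3, 4, 6, 7], [2, 5]]

Insert each entry of the permutation into P by Schensted row insertion, recording in Q the position of each new cell.

Insert 6: appended to row 1. P = [[6]].
Insert 1: 1 bumps 6 from row 1; 6 starts row 2. P = [[1], [6]].
Insert 2: appended to row 1. P = [[1, 2], [6]].
Insert 7: appended to row 1. P = [[1, 2, 7], [6]].
Insert 3: 3 bumps 7 from row 1; 7 appends to row 2. P = [[1, 2, 3], [6, 7]].
Insert 4: appended to row 1. P = [[1, 2, 3, 4], [6, 7]].
Insert 5: appended to row 1. P = [[1, 2, 3, 4, 5], [6, 7]].

So P = [[1, 2, 3, 4, 5], [6, 7]], Q = [[1, 3, 4, 6, 7], [2, 5]].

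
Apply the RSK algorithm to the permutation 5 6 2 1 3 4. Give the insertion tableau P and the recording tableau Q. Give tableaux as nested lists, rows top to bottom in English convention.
P = [[1, 3, 4], [2, 6], [5]], Q = [[1, 2, 6], [3, 5], [4]]

Insert each entry of the permutation into P by Schensted row insertion, recording in Q the position of each new cell.

After inserting 5: P = [[5]].
After inserting 6: P = [[5, 6]].
After inserting 2: P = [[2, 6], [5]].
After inserting 1: P = [[1, 6], [2], [5]].
After inserting 3: P = [[1, 3], [2, 6], [5]].
After inserting 4: P = [[1, 3, 4], [2, 6], [5]].

So P = [[1, 3, 4], [2, 6], [5]], Q = [[1, 2, 6], [3, 5], [4]].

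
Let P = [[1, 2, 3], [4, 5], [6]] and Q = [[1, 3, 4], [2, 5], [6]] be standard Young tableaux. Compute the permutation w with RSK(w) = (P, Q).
Reverse the RSK construction: for i from n down to 1, find the cell of Q containing i, remove the entry at that cell from P, and reverse-bump it up through P; the value ejected from row 1 is w(i).

Step i=6: Q has 6 at row 3, column 1; remove 6 from row 3 of P and reverse-bump: 6 enters row 2 and ejects 5; 5 enters row 1 and ejects 3. So w(6) = 3. P is now [[1, 2, 5], [4, 6]].
Step i=5: Q has 5 at row 2, column 2; remove 6 from row 2 of P and reverse-bump: 6 enters row 1 and ejects 5. So w(5) = 5. P is now [[1, 2, 6], [4]].
Step i=4: Q has 4 at row 1, column 3; remove that cell from P, ejecting 6. So w(4) = 6. P is now [[1, 2], [4]].
Step i=3: Q has 3 at row 1, column 2; remove that cell from P, ejecting 2. So w(3) = 2. P is now [[1], [4]].
Step i=2: Q has 2 at row 2, column 1; remove 4 from row 2 of P and reverse-bump: 4 enters row 1 and ejects 1. So w(2) = 1. P is now [[4]].
Step i=1: Q has 1 at row 1, column 1; remove that cell from P, ejecting 4. So w(1) = 4. P is now [].

So w = 4 1 2 6 5 3.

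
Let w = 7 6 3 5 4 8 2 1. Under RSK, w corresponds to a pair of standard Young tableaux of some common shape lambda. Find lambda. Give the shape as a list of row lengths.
[3, 1, 1, 1, 1, 1]

Row-insert each entry into an empty tableau.

After inserting 7: P = [[7]].
After inserting 6: P = [[6], [7]].
After inserting 3: P = [[3], [6], [7]].
After inserting 5: P = [[3, 5], [6], [7]].
After inserting 4: P = [[3, 4], [5], [6], [7]].
After inserting 8: P = [[3, 4, 8], [5], [6], [7]].
After inserting 2: P = [[2, 4, 8], [3], [5], [6], [7]].
After inserting 1: P = [[1, 4, 8], [2], [3], [5], [6], [7]].

The final insertion tableau P = [[1, 4, 8], [2], [3], [5], [6], [7]] has shape [3, 1, 1, 1, 1, 1].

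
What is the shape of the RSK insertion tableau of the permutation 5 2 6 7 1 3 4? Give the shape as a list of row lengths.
[3, 3, 1]

Row-insert each entry into an empty tableau.

After inserting 5: P = [[5]].
After inserting 2: P = [[2], [5]].
After inserting 6: P = [[2, 6], [5]].
After inserting 7: P = [[2, 6, 7], [5]].
After inserting 1: P = [[1, 6, 7], [2], [5]].
After inserting 3: P = [[1, 3, 7], [2, 6], [5]].
After inserting 4: P = [[1, 3, 4], [2, 6, 7], [5]].

The final insertion tableau P = [[1, 3, 4], [2, 6, 7], [5]] has shape [3, 3, 1].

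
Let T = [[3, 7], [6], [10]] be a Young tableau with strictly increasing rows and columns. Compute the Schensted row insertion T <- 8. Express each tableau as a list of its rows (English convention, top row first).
[[3, 7, 8], [6], [10]]

8 is larger than every entry of row 1, so it is appended to row 1. The new tableau is [[3, 7, 8], [6], [10]].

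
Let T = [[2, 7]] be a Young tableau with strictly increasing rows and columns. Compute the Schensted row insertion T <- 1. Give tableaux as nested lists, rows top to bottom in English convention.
In row 1, 1 replaces 2 (the leftmost entry greater than 1); 2 is bumped to row 2. 2 starts a new row 2. The new tableau is [[1, 7], [2]].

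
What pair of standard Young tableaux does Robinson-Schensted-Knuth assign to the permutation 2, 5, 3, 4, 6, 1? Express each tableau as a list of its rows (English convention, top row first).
P = [[1, 3, 4, 6], [2], [5]], Q = [[1, 2, 4, 5], [3], [6]]

Insert each entry of the permutation into P by Schensted row insertion, recording in Q the position of each new cell.

Insert 2: appended to row 1. P = [[2]], Q = [[1]].
Insert 5: appended to row 1. P = [[2, 5]], Q = [[1, 2]].
Insert 3: 3 bumps 5 from row 1; 5 starts row 2. P = [[2, 3], [5]], Q = [[1, 2], [3]].
Insert 4: appended to row 1. P = [[2, 3, 4], [5]], Q = [[1, 2, 4], [3]].
Insert 6: appended to row 1. P = [[2, 3, 4, 6], [5]], Q = [[1, 2, 4, 5], [3]].
Insert 1: 1 bumps 2 from row 1; 2 bumps 5 from row 2; 5 starts row 3. P = [[1, 3, 4, 6], [2], [5]], Q = [[1, 2, 4, 5], [3], [6]].

So P = [[1, 3, 4, 6], [2], [5]], Q = [[1, 2, 4, 5], [3], [6]].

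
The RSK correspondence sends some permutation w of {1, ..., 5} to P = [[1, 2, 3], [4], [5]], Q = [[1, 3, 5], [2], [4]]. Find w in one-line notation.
5 1 4 2 3

Reverse the RSK construction: for i from n down to 1, find the cell of Q containing i, remove the entry at that cell from P, and reverse-bump it up through P; the value ejected from row 1 is w(i).

Step i=5: Q has 5 at row 1, column 3; remove that cell from P, ejecting 3. So w(5) = 3. P is now [[1, 2], [4], [5]].
Step i=4: Q has 4 at row 3, column 1; remove 5 from row 3 of P and reverse-bump: 5 enters row 2 and ejects 4; 4 enters row 1 and ejects 2. So w(4) = 2. P is now [[1, 4], [5]].
Step i=3: Q has 3 at row 1, column 2; remove that cell from P, ejecting 4. So w(3) = 4. P is now [[1], [5]].
Step i=2: Q has 2 at row 2, column 1; remove 5 from row 2 of P and reverse-bump: 5 enters row 1 and ejects 1. So w(2) = 1. P is now [[5]].
Step i=1: Q has 1 at row 1, column 1; remove that cell from P, ejecting 5. So w(1) = 5. P is now [].

So w = 5 1 4 2 3.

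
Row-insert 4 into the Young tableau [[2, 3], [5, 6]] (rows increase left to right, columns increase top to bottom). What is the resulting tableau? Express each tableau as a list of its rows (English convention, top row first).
4 is larger than every entry of row 1, so it is appended to row 1. The new tableau is [[2, 3, 4], [5, 6]].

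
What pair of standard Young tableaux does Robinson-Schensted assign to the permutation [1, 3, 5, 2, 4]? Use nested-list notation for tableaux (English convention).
Insert each entry of the permutation into P by Schensted row insertion, recording in Q the position of each new cell.

Insert 1: appended to row 1. P = [[1]], Q = [[1]].
Insert 3: appended to row 1. P = [[1, 3]], Q = [[1, 2]].
Insert 5: appended to row 1. P = [[1, 3, 5]], Q = [[1, 2, 3]].
Insert 2: 2 bumps 3 from row 1; 3 starts row 2. P = [[1, 2, 5], [3]], Q = [[1, 2, 3], [4]].
Insert 4: 4 bumps 5 from row 1; 5 appends to row 2. P = [[1, 2, 4], [3, 5]], Q = [[1, 2, 3], [4, 5]].

So P = [[1, 2, 4], [3, 5]], Q = [[1, 2, 3], [4, 5]].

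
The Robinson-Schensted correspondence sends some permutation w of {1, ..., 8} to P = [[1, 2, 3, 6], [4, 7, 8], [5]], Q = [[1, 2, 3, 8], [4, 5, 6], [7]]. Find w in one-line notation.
5 7 8 1 2 4 3 6

Reverse the RSK construction: for i from n down to 1, find the cell of Q containing i, remove the entry at that cell from P, and reverse-bump it up through P; the value ejected from row 1 is w(i).

Step i=8: Q has 8 at row 1, column 4; remove that cell from P, ejecting 6. So w(8) = 6. P is now [[1, 2, 3], [4, 7, 8], [5]].
Step i=7: Q has 7 at row 3, column 1; remove 5 from row 3 of P and reverse-bump: 5 enters row 2 and ejects 4; 4 enters row 1 and ejects 3. So w(7) = 3. P is now [[1, 2, 4], [5, 7, 8]].
Step i=6: Q has 6 at row 2, column 3; remove 8 from row 2 of P and reverse-bump: 8 enters row 1 and ejects 4. So w(6) = 4. P is now [[1, 2, 8], [5, 7]].
Step i=5: Q has 5 at row 2, column 2; remove 7 from row 2 of P and reverse-bump: 7 enters row 1 and ejects 2. So w(5) = 2. P is now [[1, 7, 8], [5]].
Step i=4: Q has 4 at row 2, column 1; remove 5 from row 2 of P and reverse-bump: 5 enters row 1 and ejects 1. So w(4) = 1. P is now [[5, 7, 8]].
Step i=3: Q has 3 at row 1, column 3; remove that cell from P, ejecting 8. So w(3) = 8. P is now [[5, 7]].
Step i=2: Q has 2 at row 1, column 2; remove that cell from P, ejecting 7. So w(2) = 7. P is now [[5]].
Step i=1: Q has 1 at row 1, column 1; remove that cell from P, ejecting 5. So w(1) = 5. P is now [].

So w = 5 7 8 1 2 4 3 6.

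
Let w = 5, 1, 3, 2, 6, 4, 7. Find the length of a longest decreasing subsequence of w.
3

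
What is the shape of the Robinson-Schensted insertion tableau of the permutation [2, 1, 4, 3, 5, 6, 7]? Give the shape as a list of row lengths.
Row-insert each entry into an empty tableau.

After inserting 2: P = [[2]].
After inserting 1: P = [[1], [2]].
After inserting 4: P = [[1, 4], [2]].
After inserting 3: P = [[1, 3], [2, 4]].
After inserting 5: P = [[1, 3, 5], [2, 4]].
After inserting 6: P = [[1, 3, 5, 6], [2, 4]].
After inserting 7: P = [[1, 3, 5, 6, 7], [2, 4]].

The final insertion tableau P = [[1, 3, 5, 6, 7], [2, 4]] has shape [5, 2].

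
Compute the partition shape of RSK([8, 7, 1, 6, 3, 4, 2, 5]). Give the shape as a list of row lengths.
[4, 1, 1, 1, 1]

Row-insert each entry into an empty tableau.

After inserting 8: P = [[8]].
After inserting 7: P = [[7], [8]].
After inserting 1: P = [[1], [7], [8]].
After inserting 6: P = [[1, 6], [7], [8]].
After inserting 3: P = [[1, 3], [6], [7], [8]].
After inserting 4: P = [[1, 3, 4], [6], [7], [8]].
After inserting 2: P = [[1, 2, 4], [3], [6], [7], [8]].
After inserting 5: P = [[1, 2, 4, 5], [3], [6], [7], [8]].

The final insertion tableau P = [[1, 2, 4, 5], [3], [6], [7], [8]] has shape [4, 1, 1, 1, 1].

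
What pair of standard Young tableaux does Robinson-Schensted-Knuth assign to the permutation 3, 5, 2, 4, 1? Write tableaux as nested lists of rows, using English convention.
P = [[1, 4], [2, 5], [3]], Q = [[1, 2], [3, 4], [5]]

Insert each entry of the permutation into P by Schensted row insertion, recording in Q the position of each new cell.

Insert 3: appended to row 1. P = [[3]].
Insert 5: appended to row 1. P = [[3, 5]].
Insert 2: 2 bumps 3 from row 1; 3 starts row 2. P = [[2, 5], [3]].
Insert 4: 4 bumps 5 from row 1; 5 appends to row 2. P = [[2, 4], [3, 5]].
Insert 1: 1 bumps 2 from row 1; 2 bumps 3 from row 2; 3 starts row 3. P = [[1, 4], [2, 5], [3]].

So P = [[1, 4], [2, 5], [3]], Q = [[1, 2], [3, 4], [5]].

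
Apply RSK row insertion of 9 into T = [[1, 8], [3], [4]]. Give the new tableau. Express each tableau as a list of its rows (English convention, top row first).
9 is larger than every entry of row 1, so it is appended to row 1. The new tableau is [[1, 8, 9], [3], [4]].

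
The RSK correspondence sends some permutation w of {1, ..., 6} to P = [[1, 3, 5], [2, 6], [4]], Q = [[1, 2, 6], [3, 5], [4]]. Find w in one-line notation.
4 6 2 1 3 5

Reverse the RSK construction: for i from n down to 1, find the cell of Q containing i, remove the entry at that cell from P, and reverse-bump it up through P; the value ejected from row 1 is w(i).

Step i=6: Q has 6 at row 1, column 3; remove that cell from P, ejecting 5. So w(6) = 5. P is now [[1, 3], [2, 6], [4]].
Step i=5: Q has 5 at row 2, column 2; remove 6 from row 2 of P and reverse-bump: 6 enters row 1 and ejects 3. So w(5) = 3. P is now [[1, 6], [2], [4]].
Step i=4: Q has 4 at row 3, column 1; remove 4 from row 3 of P and reverse-bump: 4 enters row 2 and ejects 2; 2 enters row 1 and ejects 1. So w(4) = 1. P is now [[2, 6], [4]].
Step i=3: Q has 3 at row 2, column 1; remove 4 from row 2 of P and reverse-bump: 4 enters row 1 and ejects 2. So w(3) = 2. P is now [[4, 6]].
Step i=2: Q has 2 at row 1, column 2; remove that cell from P, ejecting 6. So w(2) = 6. P is now [[4]].
Step i=1: Q has 1 at row 1, column 1; remove that cell from P, ejecting 4. So w(1) = 4. P is now [].

So w = 4 6 2 1 3 5.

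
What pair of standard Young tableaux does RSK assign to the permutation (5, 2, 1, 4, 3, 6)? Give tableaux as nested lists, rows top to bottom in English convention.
P = [[1, 3, 6], [2, 4], [5]], Q = [[1, 4, 6], [2, 5], [3]]

Insert each entry of the permutation into P by Schensted row insertion, recording in Q the position of each new cell.

Insert 5: appended to row 1. P = [[5]].
Insert 2: 2 bumps 5 from row 1; 5 starts row 2. P = [[2], [5]].
Insert 1: 1 bumps 2 from row 1; 2 bumps 5 from row 2; 5 starts row 3. P = [[1], [2], [5]].
Insert 4: appended to row 1. P = [[1, 4], [2], [5]].
Insert 3: 3 bumps 4 from row 1; 4 appends to row 2. P = [[1, 3], [2, 4], [5]].
Insert 6: appended to row 1. P = [[1, 3, 6], [2, 4], [5]].

So P = [[1, 3, 6], [2, 4], [5]], Q = [[1, 4, 6], [2, 5], [3]].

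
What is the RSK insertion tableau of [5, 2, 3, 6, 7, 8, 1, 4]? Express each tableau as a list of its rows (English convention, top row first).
P = [[1, 3, 4, 7, 8], [2, 6], [5]]

Insert 5: appended to row 1. P = [[5]].
Insert 2: 2 bumps 5 from row 1; 5 starts row 2. P = [[2], [5]].
Insert 3: appended to row 1. P = [[2, 3], [5]].
Insert 6: appended to row 1. P = [[2, 3, 6], [5]].
Insert 7: appended to row 1. P = [[2, 3, 6, 7], [5]].
Insert 8: appended to row 1. P = [[2, 3, 6, 7, 8], [5]].
Insert 1: 1 bumps 2 from row 1; 2 bumps 5 from row 2; 5 starts row 3. P = [[1, 3, 6, 7, 8], [2], [5]].
Insert 4: 4 bumps 6 from row 1; 6 appends to row 2. P = [[1, 3, 4, 7, 8], [2, 6], [5]].

So P = [[1, 3, 4, 7, 8], [2, 6], [5]].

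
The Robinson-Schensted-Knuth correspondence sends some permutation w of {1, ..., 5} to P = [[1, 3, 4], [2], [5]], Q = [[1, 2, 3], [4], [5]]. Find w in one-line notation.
Reverse the RSK construction: for i from n down to 1, find the cell of Q containing i, remove the entry at that cell from P, and reverse-bump it up through P; the value ejected from row 1 is w(i).

Step i=5: Q has 5 at row 3, column 1; remove 5 from row 3 of P and reverse-bump: 5 enters row 2 and ejects 2; 2 enters row 1 and ejects 1. So w(5) = 1. P is now [[2, 3, 4], [5]].
Step i=4: Q has 4 at row 2, column 1; remove 5 from row 2 of P and reverse-bump: 5 enters row 1 and ejects 4. So w(4) = 4. P is now [[2, 3, 5]].
Step i=3: Q has 3 at row 1, column 3; remove that cell from P, ejecting 5. So w(3) = 5. P is now [[2, 3]].
Step i=2: Q has 2 at row 1, column 2; remove that cell from P, ejecting 3. So w(2) = 3. P is now [[2]].
Step i=1: Q has 1 at row 1, column 1; remove that cell from P, ejecting 2. So w(1) = 2. P is now [].

So w = 2 3 5 4 1.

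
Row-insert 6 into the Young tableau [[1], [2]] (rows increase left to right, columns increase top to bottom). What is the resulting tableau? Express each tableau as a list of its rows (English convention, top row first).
[[1, 6], [2]]

6 is larger than every entry of row 1, so it is appended to row 1. The new tableau is [[1, 6], [2]].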